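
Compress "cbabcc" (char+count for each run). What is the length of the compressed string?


Input: cbabcc
Runs:
  'c' x 1 => "c1"
  'b' x 1 => "b1"
  'a' x 1 => "a1"
  'b' x 1 => "b1"
  'c' x 2 => "c2"
Compressed: "c1b1a1b1c2"
Compressed length: 10

10


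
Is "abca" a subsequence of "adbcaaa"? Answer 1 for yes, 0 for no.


Check if "abca" is a subsequence of "adbcaaa"
Greedy scan:
  Position 0 ('a'): matches sub[0] = 'a'
  Position 1 ('d'): no match needed
  Position 2 ('b'): matches sub[1] = 'b'
  Position 3 ('c'): matches sub[2] = 'c'
  Position 4 ('a'): matches sub[3] = 'a'
  Position 5 ('a'): no match needed
  Position 6 ('a'): no match needed
All 4 characters matched => is a subsequence

1


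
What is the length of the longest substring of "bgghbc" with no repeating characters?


Input: "bgghbc"
Sliding window (track last position of each char):
  Position 0 ('b'): window [0,0] length 1 -- new best
  Position 1 ('g'): window [0,1] length 2 -- new best
  Position 2 ('g'): repeat (last at 1), move window start to 2
  Position 2 ('g'): window [2,2] length 1
  Position 3 ('h'): window [2,3] length 2
  Position 4 ('b'): window [2,4] length 3 -- new best
  Position 5 ('c'): window [2,5] length 4 -- new best
Longest substring with no repeats: "ghbc" with length 4

4


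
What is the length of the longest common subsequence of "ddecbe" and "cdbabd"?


LCS of "ddecbe" and "cdbabd"
DP table:
           c    d    b    a    b    d
      0    0    0    0    0    0    0
  d   0    0    1    1    1    1    1
  d   0    0    1    1    1    1    2
  e   0    0    1    1    1    1    2
  c   0    1    1    1    1    1    2
  b   0    1    1    2    2    2    2
  e   0    1    1    2    2    2    2
LCS length = dp[6][6] = 2

2


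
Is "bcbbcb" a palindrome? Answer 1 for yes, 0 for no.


Input: bcbbcb
Reversed: bcbbcb
  Compare pos 0 ('b') with pos 5 ('b'): match
  Compare pos 1 ('c') with pos 4 ('c'): match
  Compare pos 2 ('b') with pos 3 ('b'): match
Result: palindrome

1


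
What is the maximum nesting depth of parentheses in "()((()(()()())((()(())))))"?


Input: "()((()(()()())((()(())))))"
Tracking depth:
  Position 0 '(': depth becomes 1
  Position 1 ')': depth becomes 0
  Position 2 '(': depth becomes 1
  Position 3 '(': depth becomes 2
  Position 4 '(': depth becomes 3
  Position 5 ')': depth becomes 2
  Position 6 '(': depth becomes 3
  Position 7 '(': depth becomes 4
  Position 8 ')': depth becomes 3
  Position 9 '(': depth becomes 4
  Position 10 ')': depth becomes 3
  Position 11 '(': depth becomes 4
  Position 12 ')': depth becomes 3
  Position 13 ')': depth becomes 2
  Position 14 '(': depth becomes 3
  Position 15 '(': depth becomes 4
  Position 16 '(': depth becomes 5
  Position 17 ')': depth becomes 4
  Position 18 '(': depth becomes 5
  Position 19 '(': depth becomes 6
  Position 20 ')': depth becomes 5
  Position 21 ')': depth becomes 4
  Position 22 ')': depth becomes 3
  Position 23 ')': depth becomes 2
  Position 24 ')': depth becomes 1
  Position 25 ')': depth becomes 0
Maximum depth reached: 6

6


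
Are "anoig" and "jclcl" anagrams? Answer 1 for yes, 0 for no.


Strings: "anoig", "jclcl"
Sorted first:  agino
Sorted second: ccjll
Differ at position 0: 'a' vs 'c' => not anagrams

0


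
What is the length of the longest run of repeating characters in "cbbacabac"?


Input: "cbbacabac"
Scanning for longest run:
  Position 1 ('b'): new char, reset run to 1
  Position 2 ('b'): continues run of 'b', length=2
  Position 3 ('a'): new char, reset run to 1
  Position 4 ('c'): new char, reset run to 1
  Position 5 ('a'): new char, reset run to 1
  Position 6 ('b'): new char, reset run to 1
  Position 7 ('a'): new char, reset run to 1
  Position 8 ('c'): new char, reset run to 1
Longest run: 'b' with length 2

2


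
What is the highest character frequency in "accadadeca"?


Input: accadadeca
Character counts:
  'a': 4
  'c': 3
  'd': 2
  'e': 1
Maximum frequency: 4

4


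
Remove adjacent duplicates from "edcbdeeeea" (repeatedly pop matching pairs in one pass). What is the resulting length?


Input: edcbdeeeea
Stack-based adjacent duplicate removal:
  Read 'e': push. Stack: e
  Read 'd': push. Stack: ed
  Read 'c': push. Stack: edc
  Read 'b': push. Stack: edcb
  Read 'd': push. Stack: edcbd
  Read 'e': push. Stack: edcbde
  Read 'e': matches stack top 'e' => pop. Stack: edcbd
  Read 'e': push. Stack: edcbde
  Read 'e': matches stack top 'e' => pop. Stack: edcbd
  Read 'a': push. Stack: edcbda
Final stack: "edcbda" (length 6)

6


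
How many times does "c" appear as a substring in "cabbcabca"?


Searching for "c" in "cabbcabca"
Scanning each position:
  Position 0: "c" => MATCH
  Position 1: "a" => no
  Position 2: "b" => no
  Position 3: "b" => no
  Position 4: "c" => MATCH
  Position 5: "a" => no
  Position 6: "b" => no
  Position 7: "c" => MATCH
  Position 8: "a" => no
Total occurrences: 3

3


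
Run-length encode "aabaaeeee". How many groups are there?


Input: aabaaeeee
Scanning for consecutive runs:
  Group 1: 'a' x 2 (positions 0-1)
  Group 2: 'b' x 1 (positions 2-2)
  Group 3: 'a' x 2 (positions 3-4)
  Group 4: 'e' x 4 (positions 5-8)
Total groups: 4

4


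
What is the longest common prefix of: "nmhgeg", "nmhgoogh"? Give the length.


Words: nmhgeg, nmhgoogh
  Position 0: all 'n' => match
  Position 1: all 'm' => match
  Position 2: all 'h' => match
  Position 3: all 'g' => match
  Position 4: ('e', 'o') => mismatch, stop
LCP = "nmhg" (length 4)

4


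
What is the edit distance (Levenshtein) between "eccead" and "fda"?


Computing edit distance: "eccead" -> "fda"
DP table:
           f    d    a
      0    1    2    3
  e   1    1    2    3
  c   2    2    2    3
  c   3    3    3    3
  e   4    4    4    4
  a   5    5    5    4
  d   6    6    5    5
Edit distance = dp[6][3] = 5

5


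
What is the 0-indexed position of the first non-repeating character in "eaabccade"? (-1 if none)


Input: eaabccade
Character frequencies:
  'a': 3
  'b': 1
  'c': 2
  'd': 1
  'e': 2
Scanning left to right for freq == 1:
  Position 0 ('e'): freq=2, skip
  Position 1 ('a'): freq=3, skip
  Position 2 ('a'): freq=3, skip
  Position 3 ('b'): unique! => answer = 3

3


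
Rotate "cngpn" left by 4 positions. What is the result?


Input: "cngpn", rotate left by 4
First 4 characters: "cngp"
Remaining characters: "n"
Concatenate remaining + first: "n" + "cngp" = "ncngp"

ncngp


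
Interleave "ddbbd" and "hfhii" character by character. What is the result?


Interleaving "ddbbd" and "hfhii":
  Position 0: 'd' from first, 'h' from second => "dh"
  Position 1: 'd' from first, 'f' from second => "df"
  Position 2: 'b' from first, 'h' from second => "bh"
  Position 3: 'b' from first, 'i' from second => "bi"
  Position 4: 'd' from first, 'i' from second => "di"
Result: dhdfbhbidi

dhdfbhbidi


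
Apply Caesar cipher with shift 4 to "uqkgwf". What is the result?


Caesar cipher: shift "uqkgwf" by 4
  'u' (pos 20) + 4 = pos 24 = 'y'
  'q' (pos 16) + 4 = pos 20 = 'u'
  'k' (pos 10) + 4 = pos 14 = 'o'
  'g' (pos 6) + 4 = pos 10 = 'k'
  'w' (pos 22) + 4 = pos 0 = 'a'
  'f' (pos 5) + 4 = pos 9 = 'j'
Result: yuokaj

yuokaj


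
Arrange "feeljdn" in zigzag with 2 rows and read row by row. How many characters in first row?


Zigzag "feeljdn" into 2 rows:
Placing characters:
  'f' => row 0
  'e' => row 1
  'e' => row 0
  'l' => row 1
  'j' => row 0
  'd' => row 1
  'n' => row 0
Rows:
  Row 0: "fejn"
  Row 1: "eld"
First row length: 4

4


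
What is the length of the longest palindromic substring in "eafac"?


Input: "eafac"
Checking substrings for palindromes:
  [1:4] "afa" (len 3) => palindrome
Longest palindromic substring: "afa" with length 3

3


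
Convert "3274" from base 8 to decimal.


Input: "3274" in base 8
Positional expansion:
  Digit '3' (value 3) x 8^3 = 1536
  Digit '2' (value 2) x 8^2 = 128
  Digit '7' (value 7) x 8^1 = 56
  Digit '4' (value 4) x 8^0 = 4
Sum = 1724

1724


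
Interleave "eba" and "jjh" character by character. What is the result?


Interleaving "eba" and "jjh":
  Position 0: 'e' from first, 'j' from second => "ej"
  Position 1: 'b' from first, 'j' from second => "bj"
  Position 2: 'a' from first, 'h' from second => "ah"
Result: ejbjah

ejbjah


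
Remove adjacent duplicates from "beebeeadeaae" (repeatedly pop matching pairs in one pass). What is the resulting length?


Input: beebeeadeaae
Stack-based adjacent duplicate removal:
  Read 'b': push. Stack: b
  Read 'e': push. Stack: be
  Read 'e': matches stack top 'e' => pop. Stack: b
  Read 'b': matches stack top 'b' => pop. Stack: (empty)
  Read 'e': push. Stack: e
  Read 'e': matches stack top 'e' => pop. Stack: (empty)
  Read 'a': push. Stack: a
  Read 'd': push. Stack: ad
  Read 'e': push. Stack: ade
  Read 'a': push. Stack: adea
  Read 'a': matches stack top 'a' => pop. Stack: ade
  Read 'e': matches stack top 'e' => pop. Stack: ad
Final stack: "ad" (length 2)

2


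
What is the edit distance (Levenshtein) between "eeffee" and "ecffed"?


Computing edit distance: "eeffee" -> "ecffed"
DP table:
           e    c    f    f    e    d
      0    1    2    3    4    5    6
  e   1    0    1    2    3    4    5
  e   2    1    1    2    3    3    4
  f   3    2    2    1    2    3    4
  f   4    3    3    2    1    2    3
  e   5    4    4    3    2    1    2
  e   6    5    5    4    3    2    2
Edit distance = dp[6][6] = 2

2


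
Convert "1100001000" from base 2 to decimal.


Input: "1100001000" in base 2
Positional expansion:
  Digit '1' (value 1) x 2^9 = 512
  Digit '1' (value 1) x 2^8 = 256
  Digit '0' (value 0) x 2^7 = 0
  Digit '0' (value 0) x 2^6 = 0
  Digit '0' (value 0) x 2^5 = 0
  Digit '0' (value 0) x 2^4 = 0
  Digit '1' (value 1) x 2^3 = 8
  Digit '0' (value 0) x 2^2 = 0
  Digit '0' (value 0) x 2^1 = 0
  Digit '0' (value 0) x 2^0 = 0
Sum = 776

776


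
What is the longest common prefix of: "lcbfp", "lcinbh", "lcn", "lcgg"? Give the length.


Words: lcbfp, lcinbh, lcn, lcgg
  Position 0: all 'l' => match
  Position 1: all 'c' => match
  Position 2: ('b', 'i', 'n', 'g') => mismatch, stop
LCP = "lc" (length 2)

2


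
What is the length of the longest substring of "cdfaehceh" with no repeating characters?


Input: "cdfaehceh"
Sliding window (track last position of each char):
  Position 0 ('c'): window [0,0] length 1 -- new best
  Position 1 ('d'): window [0,1] length 2 -- new best
  Position 2 ('f'): window [0,2] length 3 -- new best
  Position 3 ('a'): window [0,3] length 4 -- new best
  Position 4 ('e'): window [0,4] length 5 -- new best
  Position 5 ('h'): window [0,5] length 6 -- new best
  Position 6 ('c'): repeat (last at 0), move window start to 1
  Position 6 ('c'): window [1,6] length 6
  Position 7 ('e'): repeat (last at 4), move window start to 5
  Position 7 ('e'): window [5,7] length 3
  Position 8 ('h'): repeat (last at 5), move window start to 6
  Position 8 ('h'): window [6,8] length 3
Longest substring with no repeats: "cdfaeh" with length 6

6


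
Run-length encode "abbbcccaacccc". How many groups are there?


Input: abbbcccaacccc
Scanning for consecutive runs:
  Group 1: 'a' x 1 (positions 0-0)
  Group 2: 'b' x 3 (positions 1-3)
  Group 3: 'c' x 3 (positions 4-6)
  Group 4: 'a' x 2 (positions 7-8)
  Group 5: 'c' x 4 (positions 9-12)
Total groups: 5

5


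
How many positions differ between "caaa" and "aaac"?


Comparing "caaa" and "aaac" position by position:
  Position 0: 'c' vs 'a' => DIFFER
  Position 1: 'a' vs 'a' => same
  Position 2: 'a' vs 'a' => same
  Position 3: 'a' vs 'c' => DIFFER
Positions that differ: 2

2


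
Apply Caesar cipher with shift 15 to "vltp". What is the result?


Caesar cipher: shift "vltp" by 15
  'v' (pos 21) + 15 = pos 10 = 'k'
  'l' (pos 11) + 15 = pos 0 = 'a'
  't' (pos 19) + 15 = pos 8 = 'i'
  'p' (pos 15) + 15 = pos 4 = 'e'
Result: kaie

kaie


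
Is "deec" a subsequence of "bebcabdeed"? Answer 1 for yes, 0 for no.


Check if "deec" is a subsequence of "bebcabdeed"
Greedy scan:
  Position 0 ('b'): no match needed
  Position 1 ('e'): no match needed
  Position 2 ('b'): no match needed
  Position 3 ('c'): no match needed
  Position 4 ('a'): no match needed
  Position 5 ('b'): no match needed
  Position 6 ('d'): matches sub[0] = 'd'
  Position 7 ('e'): matches sub[1] = 'e'
  Position 8 ('e'): matches sub[2] = 'e'
  Position 9 ('d'): no match needed
Only matched 3/4 characters => not a subsequence

0


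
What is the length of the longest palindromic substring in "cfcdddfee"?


Input: "cfcdddfee"
Checking substrings for palindromes:
  [0:3] "cfc" (len 3) => palindrome
  [3:6] "ddd" (len 3) => palindrome
  [3:5] "dd" (len 2) => palindrome
  [4:6] "dd" (len 2) => palindrome
  [7:9] "ee" (len 2) => palindrome
Longest palindromic substring: "cfc" with length 3

3


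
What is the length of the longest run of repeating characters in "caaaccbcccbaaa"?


Input: "caaaccbcccbaaa"
Scanning for longest run:
  Position 1 ('a'): new char, reset run to 1
  Position 2 ('a'): continues run of 'a', length=2
  Position 3 ('a'): continues run of 'a', length=3
  Position 4 ('c'): new char, reset run to 1
  Position 5 ('c'): continues run of 'c', length=2
  Position 6 ('b'): new char, reset run to 1
  Position 7 ('c'): new char, reset run to 1
  Position 8 ('c'): continues run of 'c', length=2
  Position 9 ('c'): continues run of 'c', length=3
  Position 10 ('b'): new char, reset run to 1
  Position 11 ('a'): new char, reset run to 1
  Position 12 ('a'): continues run of 'a', length=2
  Position 13 ('a'): continues run of 'a', length=3
Longest run: 'a' with length 3

3


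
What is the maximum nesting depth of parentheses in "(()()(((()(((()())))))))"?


Input: "(()()(((()(((()())))))))"
Tracking depth:
  Position 0 '(': depth becomes 1
  Position 1 '(': depth becomes 2
  Position 2 ')': depth becomes 1
  Position 3 '(': depth becomes 2
  Position 4 ')': depth becomes 1
  Position 5 '(': depth becomes 2
  Position 6 '(': depth becomes 3
  Position 7 '(': depth becomes 4
  Position 8 '(': depth becomes 5
  Position 9 ')': depth becomes 4
  Position 10 '(': depth becomes 5
  Position 11 '(': depth becomes 6
  Position 12 '(': depth becomes 7
  Position 13 '(': depth becomes 8
  Position 14 ')': depth becomes 7
  Position 15 '(': depth becomes 8
  Position 16 ')': depth becomes 7
  Position 17 ')': depth becomes 6
  Position 18 ')': depth becomes 5
  Position 19 ')': depth becomes 4
  Position 20 ')': depth becomes 3
  Position 21 ')': depth becomes 2
  Position 22 ')': depth becomes 1
  Position 23 ')': depth becomes 0
Maximum depth reached: 8

8


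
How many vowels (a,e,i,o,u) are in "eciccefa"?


Input: eciccefa
Checking each character:
  'e' at position 0: vowel (running total: 1)
  'c' at position 1: consonant
  'i' at position 2: vowel (running total: 2)
  'c' at position 3: consonant
  'c' at position 4: consonant
  'e' at position 5: vowel (running total: 3)
  'f' at position 6: consonant
  'a' at position 7: vowel (running total: 4)
Total vowels: 4

4


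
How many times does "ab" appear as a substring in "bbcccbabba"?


Searching for "ab" in "bbcccbabba"
Scanning each position:
  Position 0: "bb" => no
  Position 1: "bc" => no
  Position 2: "cc" => no
  Position 3: "cc" => no
  Position 4: "cb" => no
  Position 5: "ba" => no
  Position 6: "ab" => MATCH
  Position 7: "bb" => no
  Position 8: "ba" => no
Total occurrences: 1

1


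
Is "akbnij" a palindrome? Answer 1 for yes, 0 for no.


Input: akbnij
Reversed: jinbka
  Compare pos 0 ('a') with pos 5 ('j'): MISMATCH
  Compare pos 1 ('k') with pos 4 ('i'): MISMATCH
  Compare pos 2 ('b') with pos 3 ('n'): MISMATCH
Result: not a palindrome

0


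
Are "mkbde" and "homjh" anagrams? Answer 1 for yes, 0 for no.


Strings: "mkbde", "homjh"
Sorted first:  bdekm
Sorted second: hhjmo
Differ at position 0: 'b' vs 'h' => not anagrams

0


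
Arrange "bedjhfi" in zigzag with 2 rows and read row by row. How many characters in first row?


Zigzag "bedjhfi" into 2 rows:
Placing characters:
  'b' => row 0
  'e' => row 1
  'd' => row 0
  'j' => row 1
  'h' => row 0
  'f' => row 1
  'i' => row 0
Rows:
  Row 0: "bdhi"
  Row 1: "ejf"
First row length: 4

4


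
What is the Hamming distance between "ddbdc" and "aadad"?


Comparing "ddbdc" and "aadad" position by position:
  Position 0: 'd' vs 'a' => differ
  Position 1: 'd' vs 'a' => differ
  Position 2: 'b' vs 'd' => differ
  Position 3: 'd' vs 'a' => differ
  Position 4: 'c' vs 'd' => differ
Total differences (Hamming distance): 5

5


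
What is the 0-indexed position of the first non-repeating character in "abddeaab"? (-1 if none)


Input: abddeaab
Character frequencies:
  'a': 3
  'b': 2
  'd': 2
  'e': 1
Scanning left to right for freq == 1:
  Position 0 ('a'): freq=3, skip
  Position 1 ('b'): freq=2, skip
  Position 2 ('d'): freq=2, skip
  Position 3 ('d'): freq=2, skip
  Position 4 ('e'): unique! => answer = 4

4


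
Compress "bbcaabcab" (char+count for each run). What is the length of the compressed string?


Input: bbcaabcab
Runs:
  'b' x 2 => "b2"
  'c' x 1 => "c1"
  'a' x 2 => "a2"
  'b' x 1 => "b1"
  'c' x 1 => "c1"
  'a' x 1 => "a1"
  'b' x 1 => "b1"
Compressed: "b2c1a2b1c1a1b1"
Compressed length: 14

14


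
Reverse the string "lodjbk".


Input: lodjbk
Reading characters right to left:
  Position 5: 'k'
  Position 4: 'b'
  Position 3: 'j'
  Position 2: 'd'
  Position 1: 'o'
  Position 0: 'l'
Reversed: kbjdol

kbjdol


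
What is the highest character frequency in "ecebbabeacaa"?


Input: ecebbabeacaa
Character counts:
  'a': 4
  'b': 3
  'c': 2
  'e': 3
Maximum frequency: 4

4


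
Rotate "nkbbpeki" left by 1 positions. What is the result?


Input: "nkbbpeki", rotate left by 1
First 1 characters: "n"
Remaining characters: "kbbpeki"
Concatenate remaining + first: "kbbpeki" + "n" = "kbbpekin"

kbbpekin


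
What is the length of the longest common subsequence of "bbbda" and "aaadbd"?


LCS of "bbbda" and "aaadbd"
DP table:
           a    a    a    d    b    d
      0    0    0    0    0    0    0
  b   0    0    0    0    0    1    1
  b   0    0    0    0    0    1    1
  b   0    0    0    0    0    1    1
  d   0    0    0    0    1    1    2
  a   0    1    1    1    1    1    2
LCS length = dp[5][6] = 2

2


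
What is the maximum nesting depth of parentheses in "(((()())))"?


Input: "(((()())))"
Tracking depth:
  Position 0 '(': depth becomes 1
  Position 1 '(': depth becomes 2
  Position 2 '(': depth becomes 3
  Position 3 '(': depth becomes 4
  Position 4 ')': depth becomes 3
  Position 5 '(': depth becomes 4
  Position 6 ')': depth becomes 3
  Position 7 ')': depth becomes 2
  Position 8 ')': depth becomes 1
  Position 9 ')': depth becomes 0
Maximum depth reached: 4

4


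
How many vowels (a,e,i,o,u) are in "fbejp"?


Input: fbejp
Checking each character:
  'f' at position 0: consonant
  'b' at position 1: consonant
  'e' at position 2: vowel (running total: 1)
  'j' at position 3: consonant
  'p' at position 4: consonant
Total vowels: 1

1


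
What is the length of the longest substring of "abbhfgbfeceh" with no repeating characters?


Input: "abbhfgbfeceh"
Sliding window (track last position of each char):
  Position 0 ('a'): window [0,0] length 1 -- new best
  Position 1 ('b'): window [0,1] length 2 -- new best
  Position 2 ('b'): repeat (last at 1), move window start to 2
  Position 2 ('b'): window [2,2] length 1
  Position 3 ('h'): window [2,3] length 2
  Position 4 ('f'): window [2,4] length 3 -- new best
  Position 5 ('g'): window [2,5] length 4 -- new best
  Position 6 ('b'): repeat (last at 2), move window start to 3
  Position 6 ('b'): window [3,6] length 4
  Position 7 ('f'): repeat (last at 4), move window start to 5
  Position 7 ('f'): window [5,7] length 3
  Position 8 ('e'): window [5,8] length 4
  Position 9 ('c'): window [5,9] length 5 -- new best
  Position 10 ('e'): repeat (last at 8), move window start to 9
  Position 10 ('e'): window [9,10] length 2
  Position 11 ('h'): window [9,11] length 3
Longest substring with no repeats: "gbfec" with length 5

5


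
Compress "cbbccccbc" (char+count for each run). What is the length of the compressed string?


Input: cbbccccbc
Runs:
  'c' x 1 => "c1"
  'b' x 2 => "b2"
  'c' x 4 => "c4"
  'b' x 1 => "b1"
  'c' x 1 => "c1"
Compressed: "c1b2c4b1c1"
Compressed length: 10

10


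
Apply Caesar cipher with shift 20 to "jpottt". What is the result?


Caesar cipher: shift "jpottt" by 20
  'j' (pos 9) + 20 = pos 3 = 'd'
  'p' (pos 15) + 20 = pos 9 = 'j'
  'o' (pos 14) + 20 = pos 8 = 'i'
  't' (pos 19) + 20 = pos 13 = 'n'
  't' (pos 19) + 20 = pos 13 = 'n'
  't' (pos 19) + 20 = pos 13 = 'n'
Result: djinnn

djinnn


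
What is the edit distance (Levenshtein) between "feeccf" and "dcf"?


Computing edit distance: "feeccf" -> "dcf"
DP table:
           d    c    f
      0    1    2    3
  f   1    1    2    2
  e   2    2    2    3
  e   3    3    3    3
  c   4    4    3    4
  c   5    5    4    4
  f   6    6    5    4
Edit distance = dp[6][3] = 4

4


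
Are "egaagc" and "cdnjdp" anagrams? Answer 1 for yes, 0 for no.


Strings: "egaagc", "cdnjdp"
Sorted first:  aacegg
Sorted second: cddjnp
Differ at position 0: 'a' vs 'c' => not anagrams

0


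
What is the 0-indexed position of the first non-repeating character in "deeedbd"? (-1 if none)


Input: deeedbd
Character frequencies:
  'b': 1
  'd': 3
  'e': 3
Scanning left to right for freq == 1:
  Position 0 ('d'): freq=3, skip
  Position 1 ('e'): freq=3, skip
  Position 2 ('e'): freq=3, skip
  Position 3 ('e'): freq=3, skip
  Position 4 ('d'): freq=3, skip
  Position 5 ('b'): unique! => answer = 5

5


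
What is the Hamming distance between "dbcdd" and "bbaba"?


Comparing "dbcdd" and "bbaba" position by position:
  Position 0: 'd' vs 'b' => differ
  Position 1: 'b' vs 'b' => same
  Position 2: 'c' vs 'a' => differ
  Position 3: 'd' vs 'b' => differ
  Position 4: 'd' vs 'a' => differ
Total differences (Hamming distance): 4

4


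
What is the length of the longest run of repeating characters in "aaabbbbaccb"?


Input: "aaabbbbaccb"
Scanning for longest run:
  Position 1 ('a'): continues run of 'a', length=2
  Position 2 ('a'): continues run of 'a', length=3
  Position 3 ('b'): new char, reset run to 1
  Position 4 ('b'): continues run of 'b', length=2
  Position 5 ('b'): continues run of 'b', length=3
  Position 6 ('b'): continues run of 'b', length=4
  Position 7 ('a'): new char, reset run to 1
  Position 8 ('c'): new char, reset run to 1
  Position 9 ('c'): continues run of 'c', length=2
  Position 10 ('b'): new char, reset run to 1
Longest run: 'b' with length 4

4


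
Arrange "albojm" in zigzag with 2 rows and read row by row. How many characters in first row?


Zigzag "albojm" into 2 rows:
Placing characters:
  'a' => row 0
  'l' => row 1
  'b' => row 0
  'o' => row 1
  'j' => row 0
  'm' => row 1
Rows:
  Row 0: "abj"
  Row 1: "lom"
First row length: 3

3


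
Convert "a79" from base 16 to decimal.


Input: "a79" in base 16
Positional expansion:
  Digit 'a' (value 10) x 16^2 = 2560
  Digit '7' (value 7) x 16^1 = 112
  Digit '9' (value 9) x 16^0 = 9
Sum = 2681

2681


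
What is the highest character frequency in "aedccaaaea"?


Input: aedccaaaea
Character counts:
  'a': 5
  'c': 2
  'd': 1
  'e': 2
Maximum frequency: 5

5


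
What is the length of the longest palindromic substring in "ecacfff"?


Input: "ecacfff"
Checking substrings for palindromes:
  [1:4] "cac" (len 3) => palindrome
  [4:7] "fff" (len 3) => palindrome
  [4:6] "ff" (len 2) => palindrome
  [5:7] "ff" (len 2) => palindrome
Longest palindromic substring: "cac" with length 3

3


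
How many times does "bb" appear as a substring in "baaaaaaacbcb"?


Searching for "bb" in "baaaaaaacbcb"
Scanning each position:
  Position 0: "ba" => no
  Position 1: "aa" => no
  Position 2: "aa" => no
  Position 3: "aa" => no
  Position 4: "aa" => no
  Position 5: "aa" => no
  Position 6: "aa" => no
  Position 7: "ac" => no
  Position 8: "cb" => no
  Position 9: "bc" => no
  Position 10: "cb" => no
Total occurrences: 0

0


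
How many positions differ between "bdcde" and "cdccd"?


Comparing "bdcde" and "cdccd" position by position:
  Position 0: 'b' vs 'c' => DIFFER
  Position 1: 'd' vs 'd' => same
  Position 2: 'c' vs 'c' => same
  Position 3: 'd' vs 'c' => DIFFER
  Position 4: 'e' vs 'd' => DIFFER
Positions that differ: 3

3


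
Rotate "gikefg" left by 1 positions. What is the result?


Input: "gikefg", rotate left by 1
First 1 characters: "g"
Remaining characters: "ikefg"
Concatenate remaining + first: "ikefg" + "g" = "ikefgg"

ikefgg


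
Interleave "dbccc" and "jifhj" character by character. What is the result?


Interleaving "dbccc" and "jifhj":
  Position 0: 'd' from first, 'j' from second => "dj"
  Position 1: 'b' from first, 'i' from second => "bi"
  Position 2: 'c' from first, 'f' from second => "cf"
  Position 3: 'c' from first, 'h' from second => "ch"
  Position 4: 'c' from first, 'j' from second => "cj"
Result: djbicfchcj

djbicfchcj


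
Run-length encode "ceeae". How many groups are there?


Input: ceeae
Scanning for consecutive runs:
  Group 1: 'c' x 1 (positions 0-0)
  Group 2: 'e' x 2 (positions 1-2)
  Group 3: 'a' x 1 (positions 3-3)
  Group 4: 'e' x 1 (positions 4-4)
Total groups: 4

4


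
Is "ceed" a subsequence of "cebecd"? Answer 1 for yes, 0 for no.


Check if "ceed" is a subsequence of "cebecd"
Greedy scan:
  Position 0 ('c'): matches sub[0] = 'c'
  Position 1 ('e'): matches sub[1] = 'e'
  Position 2 ('b'): no match needed
  Position 3 ('e'): matches sub[2] = 'e'
  Position 4 ('c'): no match needed
  Position 5 ('d'): matches sub[3] = 'd'
All 4 characters matched => is a subsequence

1


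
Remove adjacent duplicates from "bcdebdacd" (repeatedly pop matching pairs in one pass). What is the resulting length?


Input: bcdebdacd
Stack-based adjacent duplicate removal:
  Read 'b': push. Stack: b
  Read 'c': push. Stack: bc
  Read 'd': push. Stack: bcd
  Read 'e': push. Stack: bcde
  Read 'b': push. Stack: bcdeb
  Read 'd': push. Stack: bcdebd
  Read 'a': push. Stack: bcdebda
  Read 'c': push. Stack: bcdebdac
  Read 'd': push. Stack: bcdebdacd
Final stack: "bcdebdacd" (length 9)

9


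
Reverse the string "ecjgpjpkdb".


Input: ecjgpjpkdb
Reading characters right to left:
  Position 9: 'b'
  Position 8: 'd'
  Position 7: 'k'
  Position 6: 'p'
  Position 5: 'j'
  Position 4: 'p'
  Position 3: 'g'
  Position 2: 'j'
  Position 1: 'c'
  Position 0: 'e'
Reversed: bdkpjpgjce

bdkpjpgjce


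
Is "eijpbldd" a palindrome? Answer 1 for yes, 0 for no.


Input: eijpbldd
Reversed: ddlbpjie
  Compare pos 0 ('e') with pos 7 ('d'): MISMATCH
  Compare pos 1 ('i') with pos 6 ('d'): MISMATCH
  Compare pos 2 ('j') with pos 5 ('l'): MISMATCH
  Compare pos 3 ('p') with pos 4 ('b'): MISMATCH
Result: not a palindrome

0


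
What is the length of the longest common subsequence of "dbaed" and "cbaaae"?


LCS of "dbaed" and "cbaaae"
DP table:
           c    b    a    a    a    e
      0    0    0    0    0    0    0
  d   0    0    0    0    0    0    0
  b   0    0    1    1    1    1    1
  a   0    0    1    2    2    2    2
  e   0    0    1    2    2    2    3
  d   0    0    1    2    2    2    3
LCS length = dp[5][6] = 3

3


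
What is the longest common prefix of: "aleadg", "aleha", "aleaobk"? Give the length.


Words: aleadg, aleha, aleaobk
  Position 0: all 'a' => match
  Position 1: all 'l' => match
  Position 2: all 'e' => match
  Position 3: ('a', 'h', 'a') => mismatch, stop
LCP = "ale" (length 3)

3


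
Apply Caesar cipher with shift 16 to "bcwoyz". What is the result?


Caesar cipher: shift "bcwoyz" by 16
  'b' (pos 1) + 16 = pos 17 = 'r'
  'c' (pos 2) + 16 = pos 18 = 's'
  'w' (pos 22) + 16 = pos 12 = 'm'
  'o' (pos 14) + 16 = pos 4 = 'e'
  'y' (pos 24) + 16 = pos 14 = 'o'
  'z' (pos 25) + 16 = pos 15 = 'p'
Result: rsmeop

rsmeop


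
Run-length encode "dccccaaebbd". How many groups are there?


Input: dccccaaebbd
Scanning for consecutive runs:
  Group 1: 'd' x 1 (positions 0-0)
  Group 2: 'c' x 4 (positions 1-4)
  Group 3: 'a' x 2 (positions 5-6)
  Group 4: 'e' x 1 (positions 7-7)
  Group 5: 'b' x 2 (positions 8-9)
  Group 6: 'd' x 1 (positions 10-10)
Total groups: 6

6


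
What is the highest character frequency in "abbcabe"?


Input: abbcabe
Character counts:
  'a': 2
  'b': 3
  'c': 1
  'e': 1
Maximum frequency: 3

3


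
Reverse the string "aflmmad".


Input: aflmmad
Reading characters right to left:
  Position 6: 'd'
  Position 5: 'a'
  Position 4: 'm'
  Position 3: 'm'
  Position 2: 'l'
  Position 1: 'f'
  Position 0: 'a'
Reversed: dammlfa

dammlfa


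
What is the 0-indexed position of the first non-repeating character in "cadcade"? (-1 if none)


Input: cadcade
Character frequencies:
  'a': 2
  'c': 2
  'd': 2
  'e': 1
Scanning left to right for freq == 1:
  Position 0 ('c'): freq=2, skip
  Position 1 ('a'): freq=2, skip
  Position 2 ('d'): freq=2, skip
  Position 3 ('c'): freq=2, skip
  Position 4 ('a'): freq=2, skip
  Position 5 ('d'): freq=2, skip
  Position 6 ('e'): unique! => answer = 6

6


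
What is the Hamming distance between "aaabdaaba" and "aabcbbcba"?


Comparing "aaabdaaba" and "aabcbbcba" position by position:
  Position 0: 'a' vs 'a' => same
  Position 1: 'a' vs 'a' => same
  Position 2: 'a' vs 'b' => differ
  Position 3: 'b' vs 'c' => differ
  Position 4: 'd' vs 'b' => differ
  Position 5: 'a' vs 'b' => differ
  Position 6: 'a' vs 'c' => differ
  Position 7: 'b' vs 'b' => same
  Position 8: 'a' vs 'a' => same
Total differences (Hamming distance): 5

5


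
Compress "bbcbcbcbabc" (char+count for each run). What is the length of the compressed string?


Input: bbcbcbcbabc
Runs:
  'b' x 2 => "b2"
  'c' x 1 => "c1"
  'b' x 1 => "b1"
  'c' x 1 => "c1"
  'b' x 1 => "b1"
  'c' x 1 => "c1"
  'b' x 1 => "b1"
  'a' x 1 => "a1"
  'b' x 1 => "b1"
  'c' x 1 => "c1"
Compressed: "b2c1b1c1b1c1b1a1b1c1"
Compressed length: 20

20


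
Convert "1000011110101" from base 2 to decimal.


Input: "1000011110101" in base 2
Positional expansion:
  Digit '1' (value 1) x 2^12 = 4096
  Digit '0' (value 0) x 2^11 = 0
  Digit '0' (value 0) x 2^10 = 0
  Digit '0' (value 0) x 2^9 = 0
  Digit '0' (value 0) x 2^8 = 0
  Digit '1' (value 1) x 2^7 = 128
  Digit '1' (value 1) x 2^6 = 64
  Digit '1' (value 1) x 2^5 = 32
  Digit '1' (value 1) x 2^4 = 16
  Digit '0' (value 0) x 2^3 = 0
  Digit '1' (value 1) x 2^2 = 4
  Digit '0' (value 0) x 2^1 = 0
  Digit '1' (value 1) x 2^0 = 1
Sum = 4341

4341


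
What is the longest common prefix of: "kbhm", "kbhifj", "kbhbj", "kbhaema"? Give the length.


Words: kbhm, kbhifj, kbhbj, kbhaema
  Position 0: all 'k' => match
  Position 1: all 'b' => match
  Position 2: all 'h' => match
  Position 3: ('m', 'i', 'b', 'a') => mismatch, stop
LCP = "kbh" (length 3)

3


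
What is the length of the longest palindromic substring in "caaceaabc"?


Input: "caaceaabc"
Checking substrings for palindromes:
  [0:4] "caac" (len 4) => palindrome
  [1:3] "aa" (len 2) => palindrome
  [5:7] "aa" (len 2) => palindrome
Longest palindromic substring: "caac" with length 4

4


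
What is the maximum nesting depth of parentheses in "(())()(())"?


Input: "(())()(())"
Tracking depth:
  Position 0 '(': depth becomes 1
  Position 1 '(': depth becomes 2
  Position 2 ')': depth becomes 1
  Position 3 ')': depth becomes 0
  Position 4 '(': depth becomes 1
  Position 5 ')': depth becomes 0
  Position 6 '(': depth becomes 1
  Position 7 '(': depth becomes 2
  Position 8 ')': depth becomes 1
  Position 9 ')': depth becomes 0
Maximum depth reached: 2

2


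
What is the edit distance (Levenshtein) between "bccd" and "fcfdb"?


Computing edit distance: "bccd" -> "fcfdb"
DP table:
           f    c    f    d    b
      0    1    2    3    4    5
  b   1    1    2    3    4    4
  c   2    2    1    2    3    4
  c   3    3    2    2    3    4
  d   4    4    3    3    2    3
Edit distance = dp[4][5] = 3

3


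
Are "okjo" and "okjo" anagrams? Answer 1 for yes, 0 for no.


Strings: "okjo", "okjo"
Sorted first:  jkoo
Sorted second: jkoo
Sorted forms match => anagrams

1


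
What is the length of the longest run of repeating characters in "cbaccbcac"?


Input: "cbaccbcac"
Scanning for longest run:
  Position 1 ('b'): new char, reset run to 1
  Position 2 ('a'): new char, reset run to 1
  Position 3 ('c'): new char, reset run to 1
  Position 4 ('c'): continues run of 'c', length=2
  Position 5 ('b'): new char, reset run to 1
  Position 6 ('c'): new char, reset run to 1
  Position 7 ('a'): new char, reset run to 1
  Position 8 ('c'): new char, reset run to 1
Longest run: 'c' with length 2

2


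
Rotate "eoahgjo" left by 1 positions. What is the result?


Input: "eoahgjo", rotate left by 1
First 1 characters: "e"
Remaining characters: "oahgjo"
Concatenate remaining + first: "oahgjo" + "e" = "oahgjoe"

oahgjoe


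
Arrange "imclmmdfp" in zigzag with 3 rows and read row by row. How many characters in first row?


Zigzag "imclmmdfp" into 3 rows:
Placing characters:
  'i' => row 0
  'm' => row 1
  'c' => row 2
  'l' => row 1
  'm' => row 0
  'm' => row 1
  'd' => row 2
  'f' => row 1
  'p' => row 0
Rows:
  Row 0: "imp"
  Row 1: "mlmf"
  Row 2: "cd"
First row length: 3

3


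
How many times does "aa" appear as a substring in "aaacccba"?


Searching for "aa" in "aaacccba"
Scanning each position:
  Position 0: "aa" => MATCH
  Position 1: "aa" => MATCH
  Position 2: "ac" => no
  Position 3: "cc" => no
  Position 4: "cc" => no
  Position 5: "cb" => no
  Position 6: "ba" => no
Total occurrences: 2

2


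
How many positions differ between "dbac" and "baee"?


Comparing "dbac" and "baee" position by position:
  Position 0: 'd' vs 'b' => DIFFER
  Position 1: 'b' vs 'a' => DIFFER
  Position 2: 'a' vs 'e' => DIFFER
  Position 3: 'c' vs 'e' => DIFFER
Positions that differ: 4

4


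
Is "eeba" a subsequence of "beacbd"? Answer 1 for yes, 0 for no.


Check if "eeba" is a subsequence of "beacbd"
Greedy scan:
  Position 0 ('b'): no match needed
  Position 1 ('e'): matches sub[0] = 'e'
  Position 2 ('a'): no match needed
  Position 3 ('c'): no match needed
  Position 4 ('b'): no match needed
  Position 5 ('d'): no match needed
Only matched 1/4 characters => not a subsequence

0


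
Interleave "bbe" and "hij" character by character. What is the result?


Interleaving "bbe" and "hij":
  Position 0: 'b' from first, 'h' from second => "bh"
  Position 1: 'b' from first, 'i' from second => "bi"
  Position 2: 'e' from first, 'j' from second => "ej"
Result: bhbiej

bhbiej


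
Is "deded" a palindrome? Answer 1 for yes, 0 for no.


Input: deded
Reversed: deded
  Compare pos 0 ('d') with pos 4 ('d'): match
  Compare pos 1 ('e') with pos 3 ('e'): match
Result: palindrome

1


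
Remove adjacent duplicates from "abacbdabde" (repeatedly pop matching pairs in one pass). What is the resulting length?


Input: abacbdabde
Stack-based adjacent duplicate removal:
  Read 'a': push. Stack: a
  Read 'b': push. Stack: ab
  Read 'a': push. Stack: aba
  Read 'c': push. Stack: abac
  Read 'b': push. Stack: abacb
  Read 'd': push. Stack: abacbd
  Read 'a': push. Stack: abacbda
  Read 'b': push. Stack: abacbdab
  Read 'd': push. Stack: abacbdabd
  Read 'e': push. Stack: abacbdabde
Final stack: "abacbdabde" (length 10)

10


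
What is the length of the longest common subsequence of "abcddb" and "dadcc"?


LCS of "abcddb" and "dadcc"
DP table:
           d    a    d    c    c
      0    0    0    0    0    0
  a   0    0    1    1    1    1
  b   0    0    1    1    1    1
  c   0    0    1    1    2    2
  d   0    1    1    2    2    2
  d   0    1    1    2    2    2
  b   0    1    1    2    2    2
LCS length = dp[6][5] = 2

2


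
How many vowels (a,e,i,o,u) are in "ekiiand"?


Input: ekiiand
Checking each character:
  'e' at position 0: vowel (running total: 1)
  'k' at position 1: consonant
  'i' at position 2: vowel (running total: 2)
  'i' at position 3: vowel (running total: 3)
  'a' at position 4: vowel (running total: 4)
  'n' at position 5: consonant
  'd' at position 6: consonant
Total vowels: 4

4


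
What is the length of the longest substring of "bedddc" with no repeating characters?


Input: "bedddc"
Sliding window (track last position of each char):
  Position 0 ('b'): window [0,0] length 1 -- new best
  Position 1 ('e'): window [0,1] length 2 -- new best
  Position 2 ('d'): window [0,2] length 3 -- new best
  Position 3 ('d'): repeat (last at 2), move window start to 3
  Position 3 ('d'): window [3,3] length 1
  Position 4 ('d'): repeat (last at 3), move window start to 4
  Position 4 ('d'): window [4,4] length 1
  Position 5 ('c'): window [4,5] length 2
Longest substring with no repeats: "bed" with length 3

3


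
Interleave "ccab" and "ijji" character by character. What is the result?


Interleaving "ccab" and "ijji":
  Position 0: 'c' from first, 'i' from second => "ci"
  Position 1: 'c' from first, 'j' from second => "cj"
  Position 2: 'a' from first, 'j' from second => "aj"
  Position 3: 'b' from first, 'i' from second => "bi"
Result: cicjajbi

cicjajbi


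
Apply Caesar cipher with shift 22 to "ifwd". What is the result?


Caesar cipher: shift "ifwd" by 22
  'i' (pos 8) + 22 = pos 4 = 'e'
  'f' (pos 5) + 22 = pos 1 = 'b'
  'w' (pos 22) + 22 = pos 18 = 's'
  'd' (pos 3) + 22 = pos 25 = 'z'
Result: ebsz

ebsz


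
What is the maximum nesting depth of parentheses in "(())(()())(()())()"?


Input: "(())(()())(()())()"
Tracking depth:
  Position 0 '(': depth becomes 1
  Position 1 '(': depth becomes 2
  Position 2 ')': depth becomes 1
  Position 3 ')': depth becomes 0
  Position 4 '(': depth becomes 1
  Position 5 '(': depth becomes 2
  Position 6 ')': depth becomes 1
  Position 7 '(': depth becomes 2
  Position 8 ')': depth becomes 1
  Position 9 ')': depth becomes 0
  Position 10 '(': depth becomes 1
  Position 11 '(': depth becomes 2
  Position 12 ')': depth becomes 1
  Position 13 '(': depth becomes 2
  Position 14 ')': depth becomes 1
  Position 15 ')': depth becomes 0
  Position 16 '(': depth becomes 1
  Position 17 ')': depth becomes 0
Maximum depth reached: 2

2


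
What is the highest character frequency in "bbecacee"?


Input: bbecacee
Character counts:
  'a': 1
  'b': 2
  'c': 2
  'e': 3
Maximum frequency: 3

3


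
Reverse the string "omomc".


Input: omomc
Reading characters right to left:
  Position 4: 'c'
  Position 3: 'm'
  Position 2: 'o'
  Position 1: 'm'
  Position 0: 'o'
Reversed: cmomo

cmomo


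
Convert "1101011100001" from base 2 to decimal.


Input: "1101011100001" in base 2
Positional expansion:
  Digit '1' (value 1) x 2^12 = 4096
  Digit '1' (value 1) x 2^11 = 2048
  Digit '0' (value 0) x 2^10 = 0
  Digit '1' (value 1) x 2^9 = 512
  Digit '0' (value 0) x 2^8 = 0
  Digit '1' (value 1) x 2^7 = 128
  Digit '1' (value 1) x 2^6 = 64
  Digit '1' (value 1) x 2^5 = 32
  Digit '0' (value 0) x 2^4 = 0
  Digit '0' (value 0) x 2^3 = 0
  Digit '0' (value 0) x 2^2 = 0
  Digit '0' (value 0) x 2^1 = 0
  Digit '1' (value 1) x 2^0 = 1
Sum = 6881

6881


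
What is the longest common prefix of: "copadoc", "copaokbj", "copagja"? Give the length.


Words: copadoc, copaokbj, copagja
  Position 0: all 'c' => match
  Position 1: all 'o' => match
  Position 2: all 'p' => match
  Position 3: all 'a' => match
  Position 4: ('d', 'o', 'g') => mismatch, stop
LCP = "copa" (length 4)

4


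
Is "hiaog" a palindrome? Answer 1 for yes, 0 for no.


Input: hiaog
Reversed: goaih
  Compare pos 0 ('h') with pos 4 ('g'): MISMATCH
  Compare pos 1 ('i') with pos 3 ('o'): MISMATCH
Result: not a palindrome

0


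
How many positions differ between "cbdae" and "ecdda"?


Comparing "cbdae" and "ecdda" position by position:
  Position 0: 'c' vs 'e' => DIFFER
  Position 1: 'b' vs 'c' => DIFFER
  Position 2: 'd' vs 'd' => same
  Position 3: 'a' vs 'd' => DIFFER
  Position 4: 'e' vs 'a' => DIFFER
Positions that differ: 4

4
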